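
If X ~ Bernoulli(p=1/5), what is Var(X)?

For X ~ Bernoulli(p=1/5):
Var(X) = \frac{4}{25}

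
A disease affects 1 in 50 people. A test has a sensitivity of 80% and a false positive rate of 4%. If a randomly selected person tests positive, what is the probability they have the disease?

Let D = the rare event, + = positive/flagged.
P(D) = 1/50
P(+|D) = 80/100 = 4/5
P(+|D') = 4/100 = 1/25
P(+) = P(+|D)P(D) + P(+|D')P(D')
     = \frac{4}{5} × \frac{1}{50} + \frac{1}{25} × \frac{49}{50}
     = \frac{69}{1250}
P(D|+) = P(+|D)P(D)/P(+) = \frac{20}{69}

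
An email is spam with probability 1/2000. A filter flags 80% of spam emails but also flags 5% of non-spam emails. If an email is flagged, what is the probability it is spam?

Let D = the rare event, + = positive/flagged.
P(D) = 1/2000
P(+|D) = 80/100 = 4/5
P(+|D') = 5/100 = 1/20
P(+) = P(+|D)P(D) + P(+|D')P(D')
     = \frac{4}{5} × \frac{1}{2000} + \frac{1}{20} × \frac{1999}{2000}
     = \frac{403}{8000}
P(D|+) = P(+|D)P(D)/P(+) = \frac{16}{2015}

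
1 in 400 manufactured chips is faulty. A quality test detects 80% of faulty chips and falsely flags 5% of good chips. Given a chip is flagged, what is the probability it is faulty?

Let D = the rare event, + = positive/flagged.
P(D) = 1/400
P(+|D) = 80/100 = 4/5
P(+|D') = 5/100 = 1/20
P(+) = P(+|D)P(D) + P(+|D')P(D')
     = \frac{4}{5} × \frac{1}{400} + \frac{1}{20} × \frac{399}{400}
     = \frac{83}{1600}
P(D|+) = P(+|D)P(D)/P(+) = \frac{16}{415}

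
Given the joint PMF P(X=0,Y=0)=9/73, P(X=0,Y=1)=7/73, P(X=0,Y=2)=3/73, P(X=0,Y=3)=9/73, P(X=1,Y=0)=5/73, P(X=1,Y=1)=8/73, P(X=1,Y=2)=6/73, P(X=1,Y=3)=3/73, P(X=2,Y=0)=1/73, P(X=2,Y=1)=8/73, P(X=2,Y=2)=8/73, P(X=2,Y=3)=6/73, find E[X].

First find marginal of X:
P(X=0) = 28/73
P(X=1) = 22/73
P(X=2) = 23/73
E[X] = 0 × 28/73 + 1 × 22/73 + 2 × 23/73 = 68/73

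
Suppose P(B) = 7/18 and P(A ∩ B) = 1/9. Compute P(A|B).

P(A|B) = P(A ∩ B) / P(B)
= (1/9) / (7/18)
= 2/7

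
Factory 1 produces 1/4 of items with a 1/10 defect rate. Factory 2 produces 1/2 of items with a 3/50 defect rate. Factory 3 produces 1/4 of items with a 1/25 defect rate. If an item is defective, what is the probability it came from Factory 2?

Using Bayes' theorem:
P(F1) = 1/4, P(D|F1) = 1/10
P(F2) = 1/2, P(D|F2) = 3/50
P(F3) = 1/4, P(D|F3) = 1/25
P(D) = P(D|F1)P(F1) + P(D|F2)P(F2) + P(D|F3)P(F3)
     = \frac{13}{200}
P(F2|D) = P(D|F2)P(F2) / P(D)
= \frac{6}{13}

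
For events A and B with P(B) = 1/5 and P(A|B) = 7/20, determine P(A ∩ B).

By definition, P(A|B) = P(A ∩ B) / P(B)
So P(A ∩ B) = P(A|B) × P(B)
= 7/20 × 1/5
= 7/100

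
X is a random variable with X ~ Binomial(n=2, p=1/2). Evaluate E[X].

For X ~ Binomial(n=2, p=1/2), the expected value is:
E[X] = 1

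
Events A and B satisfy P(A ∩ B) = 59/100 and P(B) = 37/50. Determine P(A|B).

P(A|B) = P(A ∩ B) / P(B)
= (59/100) / (37/50)
= 59/74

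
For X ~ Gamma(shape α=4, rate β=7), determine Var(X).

For X ~ Gamma(shape α=4, rate β=7):
Var(X) = \frac{4}{49}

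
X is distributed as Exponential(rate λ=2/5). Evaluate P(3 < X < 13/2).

P(3 < X < 13/2) = ∫_{3}^{13/2} f(x) dx
where f(x) = \frac{2 e^{- \frac{2 x}{5}}}{5}
= - \frac{1 - e^{\frac{7}{5}}}{e^{\frac{13}{5}}}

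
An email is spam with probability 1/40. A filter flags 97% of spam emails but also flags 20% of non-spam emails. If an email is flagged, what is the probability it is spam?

Let D = the rare event, + = positive/flagged.
P(D) = 1/40
P(+|D) = 97/100
P(+|D') = 20/100 = 1/5
P(+) = P(+|D)P(D) + P(+|D')P(D')
     = \frac{97}{100} × \frac{1}{40} + \frac{1}{5} × \frac{39}{40}
     = \frac{877}{4000}
P(D|+) = P(+|D)P(D)/P(+) = \frac{97}{877}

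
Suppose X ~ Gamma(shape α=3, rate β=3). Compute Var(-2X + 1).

For X ~ Gamma(shape α=3, rate β=3):
Var(X) = \frac{1}{3}
Var(-2X + 1) = (-2)² × Var(X) = 4 × \frac{1}{3} = \frac{4}{3}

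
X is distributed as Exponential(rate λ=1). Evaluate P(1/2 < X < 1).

P(1/2 < X < 1) = ∫_{1/2}^{1} f(x) dx
where f(x) = e^{- x}
= - \frac{1}{e} + e^{- \frac{1}{2}}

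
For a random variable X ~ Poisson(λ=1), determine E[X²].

Using the identity E[X²] = Var(X) + (E[X])²:
E[X] = 1
Var(X) = 1
E[X²] = 1 + (1)²
= 2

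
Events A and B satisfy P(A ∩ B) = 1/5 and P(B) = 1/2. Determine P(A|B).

P(A|B) = P(A ∩ B) / P(B)
= (1/5) / (1/2)
= 2/5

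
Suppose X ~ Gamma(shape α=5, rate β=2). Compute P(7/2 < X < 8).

P(7/2 < X < 8) = ∫_{7/2}^{8} f(x) dx
where f(x) = \frac{4 x^{4} e^{- 2 x}}{3}
= \frac{-85400 + 4553 e^{9}}{24 e^{16}}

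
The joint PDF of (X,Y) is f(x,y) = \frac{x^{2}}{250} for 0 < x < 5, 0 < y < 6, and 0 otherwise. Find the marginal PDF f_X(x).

f_X(x) = ∫_0^6 f(x,y) dy
= ∫_0^6 \frac{x^{2}}{250} dy
= \frac{3 x^{2}}{125} for 0 < x < 5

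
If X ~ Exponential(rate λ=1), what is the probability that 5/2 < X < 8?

P(5/2 < X < 8) = ∫_{5/2}^{8} f(x) dx
where f(x) = e^{- x}
= - \frac{1}{e^{8}} + e^{- \frac{5}{2}}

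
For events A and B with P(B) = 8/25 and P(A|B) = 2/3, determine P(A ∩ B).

By definition, P(A|B) = P(A ∩ B) / P(B)
So P(A ∩ B) = P(A|B) × P(B)
= 2/3 × 8/25
= 16/75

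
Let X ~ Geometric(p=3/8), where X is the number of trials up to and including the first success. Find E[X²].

Using the identity E[X²] = Var(X) + (E[X])²:
E[X] = \frac{8}{3}
Var(X) = \frac{40}{9}
E[X²] = \frac{40}{9} + (\frac{8}{3})²
= \frac{104}{9}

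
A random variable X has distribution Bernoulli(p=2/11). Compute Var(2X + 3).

For X ~ Bernoulli(p=2/11):
Var(X) = \frac{18}{121}
Var(2X + 3) = (2)² × Var(X) = 4 × \frac{18}{121} = \frac{72}{121}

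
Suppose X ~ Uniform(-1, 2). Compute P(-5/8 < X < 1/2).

P(-5/8 < X < 1/2) = ∫_{-5/8}^{1/2} f(x) dx
where f(x) = \frac{1}{3}
= \frac{3}{8}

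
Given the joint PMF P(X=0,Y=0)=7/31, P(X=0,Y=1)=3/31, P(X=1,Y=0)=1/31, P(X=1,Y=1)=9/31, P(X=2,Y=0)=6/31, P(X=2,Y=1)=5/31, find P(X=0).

P(X=0) = P(X=0,Y=0) + P(X=0,Y=1)
= 7/31 + 3/31
= 10/31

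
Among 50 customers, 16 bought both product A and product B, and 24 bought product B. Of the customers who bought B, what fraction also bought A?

P(A ∩ B) = 16/50 = 8/25
P(B) = 24/50 = 12/25
P(A|B) = P(A ∩ B) / P(B) = (8/25) / (12/25) = 2/3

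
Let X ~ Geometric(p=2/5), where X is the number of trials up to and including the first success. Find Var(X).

For X ~ Geometric(p=2/5), where X is the number of trials up to and including the first success:
Var(X) = \frac{15}{4}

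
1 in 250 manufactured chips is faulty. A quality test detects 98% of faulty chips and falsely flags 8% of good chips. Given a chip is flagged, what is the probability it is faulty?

Let D = the rare event, + = positive/flagged.
P(D) = 1/250
P(+|D) = 98/100 = 49/50
P(+|D') = 8/100 = 2/25
P(+) = P(+|D)P(D) + P(+|D')P(D')
     = \frac{49}{50} × \frac{1}{250} + \frac{2}{25} × \frac{249}{250}
     = \frac{209}{2500}
P(D|+) = P(+|D)P(D)/P(+) = \frac{49}{1045}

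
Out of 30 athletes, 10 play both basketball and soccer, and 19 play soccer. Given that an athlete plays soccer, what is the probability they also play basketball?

P(A ∩ B) = 10/30 = 1/3
P(B) = 19/30
P(A|B) = P(A ∩ B) / P(B) = (1/3) / (19/30) = 10/19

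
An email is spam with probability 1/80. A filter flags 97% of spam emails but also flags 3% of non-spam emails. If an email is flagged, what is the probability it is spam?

Let D = the rare event, + = positive/flagged.
P(D) = 1/80
P(+|D) = 97/100
P(+|D') = 3/100
P(+) = P(+|D)P(D) + P(+|D')P(D')
     = \frac{97}{100} × \frac{1}{80} + \frac{3}{100} × \frac{79}{80}
     = \frac{167}{4000}
P(D|+) = P(+|D)P(D)/P(+) = \frac{97}{334}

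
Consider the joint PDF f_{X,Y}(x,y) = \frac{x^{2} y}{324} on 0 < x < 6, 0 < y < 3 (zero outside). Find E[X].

f_X(x) = ∫_0^3 \frac{x^{2} y}{324} dy = \frac{x^{2}}{72}
E[X] = ∫_0^6 x × (\frac{x^{2}}{72}) dx = \frac{9}{2}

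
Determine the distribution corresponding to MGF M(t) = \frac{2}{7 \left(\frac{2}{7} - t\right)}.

The MGF M(t) = \frac{2}{7 \left(\frac{2}{7} - t\right)} is the standard form for the Exponential distribution.
Comparing with the known MGF formula identifies: Exponential(rate λ=2/7)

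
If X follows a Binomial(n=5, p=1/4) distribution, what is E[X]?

For X ~ Binomial(n=5, p=1/4), the expected value is:
E[X] = \frac{5}{4}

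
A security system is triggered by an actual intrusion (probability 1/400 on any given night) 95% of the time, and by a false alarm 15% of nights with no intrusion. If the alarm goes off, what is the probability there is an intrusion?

Let D = the rare event, + = positive/flagged.
P(D) = 1/400
P(+|D) = 95/100 = 19/20
P(+|D') = 15/100 = 3/20
P(+) = P(+|D)P(D) + P(+|D')P(D')
     = \frac{19}{20} × \frac{1}{400} + \frac{3}{20} × \frac{399}{400}
     = \frac{19}{125}
P(D|+) = P(+|D)P(D)/P(+) = \frac{1}{64}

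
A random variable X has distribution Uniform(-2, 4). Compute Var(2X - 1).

For X ~ Uniform(-2, 4):
Var(X) = 3
Var(2X - 1) = (2)² × Var(X) = 4 × 3 = 12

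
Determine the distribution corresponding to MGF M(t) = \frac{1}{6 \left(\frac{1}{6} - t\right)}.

The MGF M(t) = \frac{1}{6 \left(\frac{1}{6} - t\right)} is the standard form for the Exponential distribution.
Comparing with the known MGF formula identifies: Exponential(rate λ=1/6)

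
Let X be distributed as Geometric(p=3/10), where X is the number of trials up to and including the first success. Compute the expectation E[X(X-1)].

E[X(X-1)] = E[X² - X] = E[X²] - E[X]
E[X] = \frac{10}{3}
E[X²] = Var(X) + (E[X])² = \frac{70}{9} + (\frac{10}{3})² = \frac{170}{9}
E[X(X-1)] = \frac{170}{9} - \frac{10}{3} = \frac{140}{9}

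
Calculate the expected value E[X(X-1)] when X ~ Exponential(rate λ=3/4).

E[X(X-1)] = E[X² - X] = E[X²] - E[X]
E[X] = \frac{4}{3}
E[X²] = Var(X) + (E[X])² = \frac{16}{9} + (\frac{4}{3})² = \frac{32}{9}
E[X(X-1)] = \frac{32}{9} - \frac{4}{3} = \frac{20}{9}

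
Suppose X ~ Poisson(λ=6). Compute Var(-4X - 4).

For X ~ Poisson(λ=6):
Var(X) = 6
Var(-4X - 4) = (-4)² × Var(X) = 16 × 6 = 96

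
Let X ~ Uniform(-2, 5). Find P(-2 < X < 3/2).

P(-2 < X < 3/2) = ∫_{-2}^{3/2} f(x) dx
where f(x) = \frac{1}{7}
= \frac{1}{2}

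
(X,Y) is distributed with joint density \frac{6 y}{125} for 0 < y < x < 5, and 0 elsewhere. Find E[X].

f_X(x) = ∫_0^x \frac{6 y}{125} dy = \frac{3 x^{2}}{125}
E[X] = ∫_0^5 x × (\frac{3 x^{2}}{125}) dx = \frac{15}{4}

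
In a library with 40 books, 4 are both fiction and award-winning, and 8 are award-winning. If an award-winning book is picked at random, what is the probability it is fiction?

P(A ∩ B) = 4/40 = 1/10
P(B) = 8/40 = 1/5
P(A|B) = P(A ∩ B) / P(B) = (1/10) / (1/5) = 1/2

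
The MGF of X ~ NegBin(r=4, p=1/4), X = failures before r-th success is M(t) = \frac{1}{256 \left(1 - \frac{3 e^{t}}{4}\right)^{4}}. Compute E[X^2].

To find E[X^2], compute M^(2)(0):
M^(1)(t) = \frac{3 e^{t}}{256 \left(1 - \frac{3 e^{t}}{4}\right)^{5}}
M^(2)(t) = \frac{3 e^{t}}{256 \left(1 - \frac{3 e^{t}}{4}\right)^{5}} + \frac{45 e^{2 t}}{1024 \left(1 - \frac{3 e^{t}}{4}\right)^{6}}
M^(2)(0) = 192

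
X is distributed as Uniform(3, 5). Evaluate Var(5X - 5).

For X ~ Uniform(3, 5):
Var(X) = \frac{1}{3}
Var(5X - 5) = (5)² × Var(X) = 25 × \frac{1}{3} = \frac{25}{3}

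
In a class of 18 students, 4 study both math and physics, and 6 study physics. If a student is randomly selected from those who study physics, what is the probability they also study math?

P(A ∩ B) = 4/18 = 2/9
P(B) = 6/18 = 1/3
P(A|B) = P(A ∩ B) / P(B) = (2/9) / (1/3) = 2/3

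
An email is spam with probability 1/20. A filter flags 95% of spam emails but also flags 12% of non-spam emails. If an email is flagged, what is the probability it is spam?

Let D = the rare event, + = positive/flagged.
P(D) = 1/20
P(+|D) = 95/100 = 19/20
P(+|D') = 12/100 = 3/25
P(+) = P(+|D)P(D) + P(+|D')P(D')
     = \frac{19}{20} × \frac{1}{20} + \frac{3}{25} × \frac{19}{20}
     = \frac{323}{2000}
P(D|+) = P(+|D)P(D)/P(+) = \frac{5}{17}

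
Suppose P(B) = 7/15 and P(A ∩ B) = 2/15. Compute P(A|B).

P(A|B) = P(A ∩ B) / P(B)
= (2/15) / (7/15)
= 2/7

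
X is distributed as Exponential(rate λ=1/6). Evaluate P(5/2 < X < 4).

P(5/2 < X < 4) = ∫_{5/2}^{4} f(x) dx
where f(x) = \frac{e^{- \frac{x}{6}}}{6}
= - \frac{1}{e^{\frac{2}{3}}} + e^{- \frac{5}{12}}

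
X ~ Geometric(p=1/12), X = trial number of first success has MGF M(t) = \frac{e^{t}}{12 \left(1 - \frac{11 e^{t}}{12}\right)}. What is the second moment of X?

To find E[X^2], compute M^(2)(0):
M^(1)(t) = \frac{e^{t}}{12 \left(1 - \frac{11 e^{t}}{12}\right)} + \frac{11 e^{2 t}}{144 \left(1 - \frac{11 e^{t}}{12}\right)^{2}}
M^(2)(t) = \frac{e^{t}}{12 \left(1 - \frac{11 e^{t}}{12}\right)} + \frac{11 e^{2 t}}{48 \left(1 - \frac{11 e^{t}}{12}\right)^{2}} + \frac{121 e^{3 t}}{864 \left(1 - \frac{11 e^{t}}{12}\right)^{3}}
M^(2)(0) = 276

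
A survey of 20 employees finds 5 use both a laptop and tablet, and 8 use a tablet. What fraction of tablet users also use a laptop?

P(A ∩ B) = 5/20 = 1/4
P(B) = 8/20 = 2/5
P(A|B) = P(A ∩ B) / P(B) = (1/4) / (2/5) = 5/8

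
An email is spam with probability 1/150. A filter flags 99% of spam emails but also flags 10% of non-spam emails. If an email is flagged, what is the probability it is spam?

Let D = the rare event, + = positive/flagged.
P(D) = 1/150
P(+|D) = 99/100
P(+|D') = 10/100 = 1/10
P(+) = P(+|D)P(D) + P(+|D')P(D')
     = \frac{99}{100} × \frac{1}{150} + \frac{1}{10} × \frac{149}{150}
     = \frac{1589}{15000}
P(D|+) = P(+|D)P(D)/P(+) = \frac{99}{1589}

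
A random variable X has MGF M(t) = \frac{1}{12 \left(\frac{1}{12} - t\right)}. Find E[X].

To find E[X], compute M^(1)(0):
M^(1)(t) = \frac{1}{12 \left(\frac{1}{12} - t\right)^{2}}
M^(1)(0) = 12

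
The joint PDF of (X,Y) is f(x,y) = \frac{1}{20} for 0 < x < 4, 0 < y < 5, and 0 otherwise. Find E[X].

f_X(x) = ∫_0^5 \frac{1}{20} dy = \frac{1}{4}
E[X] = ∫_0^4 x × (\frac{1}{4}) dx = 2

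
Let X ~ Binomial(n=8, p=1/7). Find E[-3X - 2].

For X ~ Binomial(n=8, p=1/7):
E[X] = \frac{8}{7}
E[-3X - 2] = -3 × E[X] - 2 = - \frac{38}{7}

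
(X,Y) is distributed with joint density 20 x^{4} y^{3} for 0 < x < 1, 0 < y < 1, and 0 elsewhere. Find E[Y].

E[Y] = ∫_0^1 ∫_0^1 y × f(x,y) dx dy
= \frac{4}{5}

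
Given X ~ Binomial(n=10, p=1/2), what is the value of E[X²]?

Using the identity E[X²] = Var(X) + (E[X])²:
E[X] = 5
Var(X) = \frac{5}{2}
E[X²] = \frac{5}{2} + (5)²
= \frac{55}{2}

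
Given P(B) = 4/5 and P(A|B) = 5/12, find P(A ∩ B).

By definition, P(A|B) = P(A ∩ B) / P(B)
So P(A ∩ B) = P(A|B) × P(B)
= 5/12 × 4/5
= 1/3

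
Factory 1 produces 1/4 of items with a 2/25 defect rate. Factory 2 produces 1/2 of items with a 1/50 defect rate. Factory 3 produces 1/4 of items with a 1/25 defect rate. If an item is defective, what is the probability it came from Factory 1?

Using Bayes' theorem:
P(F1) = 1/4, P(D|F1) = 2/25
P(F2) = 1/2, P(D|F2) = 1/50
P(F3) = 1/4, P(D|F3) = 1/25
P(D) = P(D|F1)P(F1) + P(D|F2)P(F2) + P(D|F3)P(F3)
     = \frac{1}{25}
P(F1|D) = P(D|F1)P(F1) / P(D)
= \frac{1}{2}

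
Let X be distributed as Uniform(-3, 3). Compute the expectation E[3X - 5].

For X ~ Uniform(-3, 3):
E[X] = 0
E[3X - 5] = 3 × E[X] - 5 = -5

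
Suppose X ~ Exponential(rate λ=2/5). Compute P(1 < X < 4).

P(1 < X < 4) = ∫_{1}^{4} f(x) dx
where f(x) = \frac{2 e^{- \frac{2 x}{5}}}{5}
= - \frac{1 - e^{\frac{6}{5}}}{e^{\frac{8}{5}}}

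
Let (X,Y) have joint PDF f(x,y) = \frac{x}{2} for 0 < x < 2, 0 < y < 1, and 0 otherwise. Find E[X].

f_X(x) = ∫_0^1 \frac{x}{2} dy = \frac{x}{2}
E[X] = ∫_0^2 x × (\frac{x}{2}) dx = \frac{4}{3}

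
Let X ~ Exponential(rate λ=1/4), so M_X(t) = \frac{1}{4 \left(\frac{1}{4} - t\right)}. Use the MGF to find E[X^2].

To find E[X^2], compute M^(2)(0):
M^(1)(t) = \frac{1}{4 \left(\frac{1}{4} - t\right)^{2}}
M^(2)(t) = \frac{1}{2 \left(\frac{1}{4} - t\right)^{3}}
M^(2)(0) = 32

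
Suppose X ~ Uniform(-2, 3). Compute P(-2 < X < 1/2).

P(-2 < X < 1/2) = ∫_{-2}^{1/2} f(x) dx
where f(x) = \frac{1}{5}
= \frac{1}{2}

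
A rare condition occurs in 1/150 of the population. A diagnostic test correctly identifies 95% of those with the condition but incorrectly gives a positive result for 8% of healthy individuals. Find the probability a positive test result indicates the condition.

Let D = the rare event, + = positive/flagged.
P(D) = 1/150
P(+|D) = 95/100 = 19/20
P(+|D') = 8/100 = 2/25
P(+) = P(+|D)P(D) + P(+|D')P(D')
     = \frac{19}{20} × \frac{1}{150} + \frac{2}{25} × \frac{149}{150}
     = \frac{429}{5000}
P(D|+) = P(+|D)P(D)/P(+) = \frac{95}{1287}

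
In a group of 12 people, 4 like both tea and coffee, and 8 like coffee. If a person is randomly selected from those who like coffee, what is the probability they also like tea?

P(A ∩ B) = 4/12 = 1/3
P(B) = 8/12 = 2/3
P(A|B) = P(A ∩ B) / P(B) = (1/3) / (2/3) = 1/2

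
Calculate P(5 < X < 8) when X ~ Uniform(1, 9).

P(5 < X < 8) = ∫_{5}^{8} f(x) dx
where f(x) = \frac{1}{8}
= \frac{3}{8}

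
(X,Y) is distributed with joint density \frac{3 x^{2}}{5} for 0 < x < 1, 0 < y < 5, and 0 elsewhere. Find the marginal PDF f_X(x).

f_X(x) = ∫_0^5 f(x,y) dy
= ∫_0^5 \frac{3 x^{2}}{5} dy
= 3 x^{2} for 0 < x < 1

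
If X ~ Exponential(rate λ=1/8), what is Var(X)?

For X ~ Exponential(rate λ=1/8):
Var(X) = 64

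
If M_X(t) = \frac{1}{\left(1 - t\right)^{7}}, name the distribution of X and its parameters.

The MGF M(t) = \frac{1}{\left(1 - t\right)^{7}} is the standard form for the Gamma distribution.
Comparing with the known MGF formula identifies: Gamma(shape α=7, rate β=1)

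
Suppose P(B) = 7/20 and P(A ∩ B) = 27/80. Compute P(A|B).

P(A|B) = P(A ∩ B) / P(B)
= (27/80) / (7/20)
= 27/28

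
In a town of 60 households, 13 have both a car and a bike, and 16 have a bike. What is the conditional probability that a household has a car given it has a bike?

P(A ∩ B) = 13/60
P(B) = 16/60 = 4/15
P(A|B) = P(A ∩ B) / P(B) = (13/60) / (4/15) = 13/16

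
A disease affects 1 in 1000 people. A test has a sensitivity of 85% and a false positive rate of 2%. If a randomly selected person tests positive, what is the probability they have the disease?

Let D = the rare event, + = positive/flagged.
P(D) = 1/1000
P(+|D) = 85/100 = 17/20
P(+|D') = 2/100 = 1/50
P(+) = P(+|D)P(D) + P(+|D')P(D')
     = \frac{17}{20} × \frac{1}{1000} + \frac{1}{50} × \frac{999}{1000}
     = \frac{2083}{100000}
P(D|+) = P(+|D)P(D)/P(+) = \frac{85}{2083}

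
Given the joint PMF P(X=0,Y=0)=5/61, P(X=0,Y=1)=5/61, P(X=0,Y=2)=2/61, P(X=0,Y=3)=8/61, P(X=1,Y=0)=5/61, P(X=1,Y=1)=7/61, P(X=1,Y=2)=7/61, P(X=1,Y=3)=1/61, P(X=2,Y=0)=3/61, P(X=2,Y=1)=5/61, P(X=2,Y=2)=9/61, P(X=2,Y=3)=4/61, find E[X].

First find marginal of X:
P(X=0) = 20/61
P(X=1) = 20/61
P(X=2) = 21/61
E[X] = 0 × 20/61 + 1 × 20/61 + 2 × 21/61 = 62/61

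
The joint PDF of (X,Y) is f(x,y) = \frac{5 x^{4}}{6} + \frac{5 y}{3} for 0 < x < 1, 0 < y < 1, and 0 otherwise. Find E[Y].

E[Y] = ∫_0^1 ∫_0^1 y × f(x,y) dx dy
= \frac{23}{36}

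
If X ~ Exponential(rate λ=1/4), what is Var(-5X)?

For X ~ Exponential(rate λ=1/4):
Var(X) = 16
Var(-5X) = (-5)² × Var(X) = 25 × 16 = 400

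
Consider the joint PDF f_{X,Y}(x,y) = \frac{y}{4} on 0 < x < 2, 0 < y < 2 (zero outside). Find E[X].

f_X(x) = ∫_0^2 \frac{y}{4} dy = \frac{1}{2}
E[X] = ∫_0^2 x × (\frac{1}{2}) dx = 1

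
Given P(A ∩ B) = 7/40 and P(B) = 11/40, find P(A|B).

P(A|B) = P(A ∩ B) / P(B)
= (7/40) / (11/40)
= 7/11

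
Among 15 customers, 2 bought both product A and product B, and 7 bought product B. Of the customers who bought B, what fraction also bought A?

P(A ∩ B) = 2/15
P(B) = 7/15
P(A|B) = P(A ∩ B) / P(B) = (2/15) / (7/15) = 2/7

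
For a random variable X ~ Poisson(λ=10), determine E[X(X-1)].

E[X(X-1)] = E[X² - X] = E[X²] - E[X]
E[X] = 10
E[X²] = Var(X) + (E[X])² = 10 + (10)² = 110
E[X(X-1)] = 110 - 10 = 100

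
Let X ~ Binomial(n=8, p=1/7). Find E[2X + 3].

For X ~ Binomial(n=8, p=1/7):
E[X] = \frac{8}{7}
E[2X + 3] = 2 × E[X] + 3 = \frac{37}{7}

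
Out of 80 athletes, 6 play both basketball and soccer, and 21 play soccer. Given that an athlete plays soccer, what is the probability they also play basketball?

P(A ∩ B) = 6/80 = 3/40
P(B) = 21/80
P(A|B) = P(A ∩ B) / P(B) = (3/40) / (21/80) = 2/7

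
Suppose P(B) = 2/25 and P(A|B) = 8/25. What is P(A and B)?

By definition, P(A|B) = P(A ∩ B) / P(B)
So P(A ∩ B) = P(A|B) × P(B)
= 8/25 × 2/25
= 16/625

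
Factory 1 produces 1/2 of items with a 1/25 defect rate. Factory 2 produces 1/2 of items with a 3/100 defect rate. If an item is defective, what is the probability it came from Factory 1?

Using Bayes' theorem:
P(F1) = 1/2, P(D|F1) = 1/25
P(F2) = 1/2, P(D|F2) = 3/100
P(D) = P(D|F1)P(F1) + P(D|F2)P(F2)
     = \frac{7}{200}
P(F1|D) = P(D|F1)P(F1) / P(D)
= \frac{4}{7}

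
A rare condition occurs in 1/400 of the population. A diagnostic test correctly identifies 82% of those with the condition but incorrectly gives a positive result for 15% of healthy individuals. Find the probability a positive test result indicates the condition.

Let D = the rare event, + = positive/flagged.
P(D) = 1/400
P(+|D) = 82/100 = 41/50
P(+|D') = 15/100 = 3/20
P(+) = P(+|D)P(D) + P(+|D')P(D')
     = \frac{41}{50} × \frac{1}{400} + \frac{3}{20} × \frac{399}{400}
     = \frac{6067}{40000}
P(D|+) = P(+|D)P(D)/P(+) = \frac{82}{6067}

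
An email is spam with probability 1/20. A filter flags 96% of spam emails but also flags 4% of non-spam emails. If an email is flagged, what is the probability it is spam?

Let D = the rare event, + = positive/flagged.
P(D) = 1/20
P(+|D) = 96/100 = 24/25
P(+|D') = 4/100 = 1/25
P(+) = P(+|D)P(D) + P(+|D')P(D')
     = \frac{24}{25} × \frac{1}{20} + \frac{1}{25} × \frac{19}{20}
     = \frac{43}{500}
P(D|+) = P(+|D)P(D)/P(+) = \frac{24}{43}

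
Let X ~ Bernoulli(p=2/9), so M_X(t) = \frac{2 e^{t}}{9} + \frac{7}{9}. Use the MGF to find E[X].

To find E[X], compute M^(1)(0):
M^(1)(t) = \frac{2 e^{t}}{9}
M^(1)(0) = \frac{2}{9}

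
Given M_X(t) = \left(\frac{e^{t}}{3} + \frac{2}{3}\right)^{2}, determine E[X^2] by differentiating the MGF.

To find E[X^2], compute M^(2)(0):
M^(1)(t) = \frac{2 \left(\frac{e^{t}}{3} + \frac{2}{3}\right) e^{t}}{3}
M^(2)(t) = \frac{2 \left(\frac{e^{t}}{3} + \frac{2}{3}\right) e^{t}}{3} + \frac{2 e^{2 t}}{9}
M^(2)(0) = \frac{8}{9}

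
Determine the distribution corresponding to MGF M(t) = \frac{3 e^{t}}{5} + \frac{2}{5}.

The MGF M(t) = \frac{3 e^{t}}{5} + \frac{2}{5} is the standard form for the Bernoulli distribution.
Comparing with the known MGF formula identifies: Bernoulli(p=3/5)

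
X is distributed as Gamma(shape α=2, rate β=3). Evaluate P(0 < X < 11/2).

P(0 < X < 11/2) = ∫_{0}^{11/2} f(x) dx
where f(x) = 9 x e^{- 3 x}
= 1 - \frac{35}{2 e^{\frac{33}{2}}}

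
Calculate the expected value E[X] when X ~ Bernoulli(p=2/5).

For X ~ Bernoulli(p=2/5), the expected value is:
E[X] = \frac{2}{5}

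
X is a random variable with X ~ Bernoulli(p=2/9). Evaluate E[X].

For X ~ Bernoulli(p=2/9), the expected value is:
E[X] = \frac{2}{9}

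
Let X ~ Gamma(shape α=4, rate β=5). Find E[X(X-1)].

E[X(X-1)] = E[X² - X] = E[X²] - E[X]
E[X] = \frac{4}{5}
E[X²] = Var(X) + (E[X])² = \frac{4}{25} + (\frac{4}{5})² = \frac{4}{5}
E[X(X-1)] = \frac{4}{5} - \frac{4}{5} = 0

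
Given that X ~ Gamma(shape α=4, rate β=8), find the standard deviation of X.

For X ~ Gamma(shape α=4, rate β=8):
Var(X) = \frac{1}{16}
SD(X) = √(Var(X)) = √(\frac{1}{16}) = \frac{1}{4}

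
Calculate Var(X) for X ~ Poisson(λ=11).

For X ~ Poisson(λ=11):
Var(X) = 11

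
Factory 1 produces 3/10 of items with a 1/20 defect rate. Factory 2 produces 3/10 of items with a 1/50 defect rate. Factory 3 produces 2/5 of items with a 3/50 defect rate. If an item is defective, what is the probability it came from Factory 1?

Using Bayes' theorem:
P(F1) = 3/10, P(D|F1) = 1/20
P(F2) = 3/10, P(D|F2) = 1/50
P(F3) = 2/5, P(D|F3) = 3/50
P(D) = P(D|F1)P(F1) + P(D|F2)P(F2) + P(D|F3)P(F3)
     = \frac{9}{200}
P(F1|D) = P(D|F1)P(F1) / P(D)
= \frac{1}{3}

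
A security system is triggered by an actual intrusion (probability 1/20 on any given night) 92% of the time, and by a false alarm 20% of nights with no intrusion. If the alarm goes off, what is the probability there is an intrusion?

Let D = the rare event, + = positive/flagged.
P(D) = 1/20
P(+|D) = 92/100 = 23/25
P(+|D') = 20/100 = 1/5
P(+) = P(+|D)P(D) + P(+|D')P(D')
     = \frac{23}{25} × \frac{1}{20} + \frac{1}{5} × \frac{19}{20}
     = \frac{59}{250}
P(D|+) = P(+|D)P(D)/P(+) = \frac{23}{118}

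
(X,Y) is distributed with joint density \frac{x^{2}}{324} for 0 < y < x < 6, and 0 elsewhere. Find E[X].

f_X(x) = ∫_0^x \frac{x^{2}}{324} dy = \frac{x^{3}}{324}
E[X] = ∫_0^6 x × (\frac{x^{3}}{324}) dx = \frac{24}{5}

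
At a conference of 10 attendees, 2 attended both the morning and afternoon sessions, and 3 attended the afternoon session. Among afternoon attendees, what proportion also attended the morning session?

P(A ∩ B) = 2/10 = 1/5
P(B) = 3/10
P(A|B) = P(A ∩ B) / P(B) = (1/5) / (3/10) = 2/3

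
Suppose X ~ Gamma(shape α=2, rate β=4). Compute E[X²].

Using the identity E[X²] = Var(X) + (E[X])²:
E[X] = \frac{1}{2}
Var(X) = \frac{1}{8}
E[X²] = \frac{1}{8} + (\frac{1}{2})²
= \frac{3}{8}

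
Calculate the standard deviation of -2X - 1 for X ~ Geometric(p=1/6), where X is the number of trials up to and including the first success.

For X ~ Geometric(p=1/6), where X is the number of trials up to and including the first success:
Var(X) = 30
SD(X) = √(Var(X)) = √(30) = \sqrt{30}
SD(-2X - 1) = |-2| × SD(X) = 2 × \sqrt{30} = 2 \sqrt{30}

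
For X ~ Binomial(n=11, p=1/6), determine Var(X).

For X ~ Binomial(n=11, p=1/6):
Var(X) = \frac{55}{36}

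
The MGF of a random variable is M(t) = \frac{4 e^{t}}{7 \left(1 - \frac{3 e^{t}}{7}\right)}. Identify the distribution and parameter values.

The MGF M(t) = \frac{4 e^{t}}{7 \left(1 - \frac{3 e^{t}}{7}\right)} is the standard form for the Geometric distribution.
Comparing with the known MGF formula identifies: Geometric(p=4/7), X = trial number of first success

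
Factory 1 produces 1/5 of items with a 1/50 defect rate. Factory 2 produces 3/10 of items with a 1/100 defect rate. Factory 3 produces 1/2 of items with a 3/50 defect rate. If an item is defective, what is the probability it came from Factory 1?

Using Bayes' theorem:
P(F1) = 1/5, P(D|F1) = 1/50
P(F2) = 3/10, P(D|F2) = 1/100
P(F3) = 1/2, P(D|F3) = 3/50
P(D) = P(D|F1)P(F1) + P(D|F2)P(F2) + P(D|F3)P(F3)
     = \frac{37}{1000}
P(F1|D) = P(D|F1)P(F1) / P(D)
= \frac{4}{37}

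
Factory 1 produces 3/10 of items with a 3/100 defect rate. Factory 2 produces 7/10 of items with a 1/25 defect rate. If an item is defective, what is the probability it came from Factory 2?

Using Bayes' theorem:
P(F1) = 3/10, P(D|F1) = 3/100
P(F2) = 7/10, P(D|F2) = 1/25
P(D) = P(D|F1)P(F1) + P(D|F2)P(F2)
     = \frac{37}{1000}
P(F2|D) = P(D|F2)P(F2) / P(D)
= \frac{28}{37}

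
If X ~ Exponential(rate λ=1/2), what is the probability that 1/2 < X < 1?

P(1/2 < X < 1) = ∫_{1/2}^{1} f(x) dx
where f(x) = \frac{e^{- \frac{x}{2}}}{2}
= - \frac{1}{e^{\frac{1}{2}}} + e^{- \frac{1}{4}}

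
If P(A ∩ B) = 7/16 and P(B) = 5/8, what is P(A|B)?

P(A|B) = P(A ∩ B) / P(B)
= (7/16) / (5/8)
= 7/10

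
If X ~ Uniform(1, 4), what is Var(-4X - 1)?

For X ~ Uniform(1, 4):
Var(X) = \frac{3}{4}
Var(-4X - 1) = (-4)² × Var(X) = 16 × \frac{3}{4} = 12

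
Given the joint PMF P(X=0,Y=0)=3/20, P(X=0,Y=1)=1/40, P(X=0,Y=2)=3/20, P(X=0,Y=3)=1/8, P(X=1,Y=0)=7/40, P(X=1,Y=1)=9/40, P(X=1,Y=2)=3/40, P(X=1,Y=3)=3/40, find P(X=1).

P(X=1) = P(X=1,Y=0) + P(X=1,Y=1) + P(X=1,Y=2) + P(X=1,Y=3)
= 7/40 + 9/40 + 3/40 + 3/40
= 11/20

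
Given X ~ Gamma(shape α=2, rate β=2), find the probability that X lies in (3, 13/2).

P(3 < X < 13/2) = ∫_{3}^{13/2} f(x) dx
where f(x) = 4 x e^{- 2 x}
= \frac{7 \left(-2 + e^{7}\right)}{e^{13}}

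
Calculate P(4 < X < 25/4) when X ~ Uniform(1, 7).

P(4 < X < 25/4) = ∫_{4}^{25/4} f(x) dx
where f(x) = \frac{1}{6}
= \frac{3}{8}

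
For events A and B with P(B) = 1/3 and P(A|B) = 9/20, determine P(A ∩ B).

By definition, P(A|B) = P(A ∩ B) / P(B)
So P(A ∩ B) = P(A|B) × P(B)
= 9/20 × 1/3
= 3/20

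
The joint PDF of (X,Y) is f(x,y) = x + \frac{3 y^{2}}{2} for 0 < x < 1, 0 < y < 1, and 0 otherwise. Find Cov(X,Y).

E[XY] = ∫∫ xy × f(x,y) dx dy = \frac{17}{48}
E[X] = \frac{7}{12}
E[Y] = \frac{5}{8}
Cov(X,Y) = E[XY] - E[X]E[Y] = - \frac{1}{96}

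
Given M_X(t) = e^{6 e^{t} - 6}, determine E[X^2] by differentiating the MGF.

To find E[X^2], compute M^(2)(0):
M^(1)(t) = 6 e^{t} e^{6 e^{t} - 6}
M^(2)(t) = 36 e^{2 t} e^{6 e^{t} - 6} + 6 e^{t} e^{6 e^{t} - 6}
M^(2)(0) = 42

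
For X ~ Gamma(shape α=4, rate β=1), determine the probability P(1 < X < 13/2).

P(1 < X < 13/2) = ∫_{1}^{13/2} f(x) dx
where f(x) = \frac{x^{3} e^{- x}}{6}
= - \frac{3571}{48 e^{\frac{13}{2}}} + \frac{8}{3 e}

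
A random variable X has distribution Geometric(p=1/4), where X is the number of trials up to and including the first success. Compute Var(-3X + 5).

For X ~ Geometric(p=1/4), where X is the number of trials up to and including the first success:
Var(X) = 12
Var(-3X + 5) = (-3)² × Var(X) = 9 × 12 = 108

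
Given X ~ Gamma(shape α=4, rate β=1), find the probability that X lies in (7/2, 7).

P(7/2 < X < 7) = ∫_{7/2}^{7} f(x) dx
where f(x) = \frac{x^{3} e^{- x}}{6}
= - \frac{269}{3 e^{7}} + \frac{853}{48 e^{\frac{7}{2}}}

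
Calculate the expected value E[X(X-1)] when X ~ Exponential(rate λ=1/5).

E[X(X-1)] = E[X² - X] = E[X²] - E[X]
E[X] = 5
E[X²] = Var(X) + (E[X])² = 25 + (5)² = 50
E[X(X-1)] = 50 - 5 = 45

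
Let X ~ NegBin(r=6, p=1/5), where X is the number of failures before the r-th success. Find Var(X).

For X ~ NegBin(r=6, p=1/5), where X is the number of failures before the r-th success:
Var(X) = 120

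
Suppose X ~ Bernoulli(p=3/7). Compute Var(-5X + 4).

For X ~ Bernoulli(p=3/7):
Var(X) = \frac{12}{49}
Var(-5X + 4) = (-5)² × Var(X) = 25 × \frac{12}{49} = \frac{300}{49}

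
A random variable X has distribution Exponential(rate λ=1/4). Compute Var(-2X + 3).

For X ~ Exponential(rate λ=1/4):
Var(X) = 16
Var(-2X + 3) = (-2)² × Var(X) = 4 × 16 = 64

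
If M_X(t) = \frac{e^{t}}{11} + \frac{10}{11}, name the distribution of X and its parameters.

The MGF M(t) = \frac{e^{t}}{11} + \frac{10}{11} is the standard form for the Bernoulli distribution.
Comparing with the known MGF formula identifies: Bernoulli(p=1/11)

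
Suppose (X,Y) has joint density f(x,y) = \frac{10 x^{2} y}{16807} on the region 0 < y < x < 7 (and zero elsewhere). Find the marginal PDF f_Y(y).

f_Y(y) = ∫_y^7 \frac{10 x^{2} y}{16807} dx = \frac{10 y \left(343 - y^{3}\right)}{50421}
for 0 < y < 7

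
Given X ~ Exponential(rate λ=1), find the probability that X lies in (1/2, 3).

P(1/2 < X < 3) = ∫_{1/2}^{3} f(x) dx
where f(x) = e^{- x}
= - \frac{1}{e^{3}} + e^{- \frac{1}{2}}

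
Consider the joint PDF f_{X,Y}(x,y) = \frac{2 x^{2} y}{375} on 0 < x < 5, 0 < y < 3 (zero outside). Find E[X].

f_X(x) = ∫_0^3 \frac{2 x^{2} y}{375} dy = \frac{3 x^{2}}{125}
E[X] = ∫_0^5 x × (\frac{3 x^{2}}{125}) dx = \frac{15}{4}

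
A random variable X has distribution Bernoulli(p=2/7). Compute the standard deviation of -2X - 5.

For X ~ Bernoulli(p=2/7):
Var(X) = \frac{10}{49}
SD(X) = √(Var(X)) = √(\frac{10}{49}) = \frac{\sqrt{10}}{7}
SD(-2X - 5) = |-2| × SD(X) = 2 × \frac{\sqrt{10}}{7} = \frac{2 \sqrt{10}}{7}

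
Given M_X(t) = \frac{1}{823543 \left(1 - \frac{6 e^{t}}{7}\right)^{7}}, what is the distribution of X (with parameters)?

The MGF M(t) = \frac{1}{823543 \left(1 - \frac{6 e^{t}}{7}\right)^{7}} is the standard form for the NegativeBinomial distribution.
Comparing with the known MGF formula identifies: NegBin(r=7, p=1/7), X = failures before r-th success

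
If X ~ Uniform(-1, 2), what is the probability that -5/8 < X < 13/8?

P(-5/8 < X < 13/8) = ∫_{-5/8}^{13/8} f(x) dx
where f(x) = \frac{1}{3}
= \frac{3}{4}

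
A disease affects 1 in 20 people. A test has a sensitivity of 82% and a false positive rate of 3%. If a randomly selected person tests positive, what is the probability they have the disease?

Let D = the rare event, + = positive/flagged.
P(D) = 1/20
P(+|D) = 82/100 = 41/50
P(+|D') = 3/100
P(+) = P(+|D)P(D) + P(+|D')P(D')
     = \frac{41}{50} × \frac{1}{20} + \frac{3}{100} × \frac{19}{20}
     = \frac{139}{2000}
P(D|+) = P(+|D)P(D)/P(+) = \frac{82}{139}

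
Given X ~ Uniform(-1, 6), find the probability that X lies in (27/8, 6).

P(27/8 < X < 6) = ∫_{27/8}^{6} f(x) dx
where f(x) = \frac{1}{7}
= \frac{3}{8}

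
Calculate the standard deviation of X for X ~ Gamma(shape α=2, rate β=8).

For X ~ Gamma(shape α=2, rate β=8):
Var(X) = \frac{1}{32}
SD(X) = √(Var(X)) = √(\frac{1}{32}) = \frac{\sqrt{2}}{8}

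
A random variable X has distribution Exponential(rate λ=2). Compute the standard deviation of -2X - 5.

For X ~ Exponential(rate λ=2):
Var(X) = \frac{1}{4}
SD(X) = √(Var(X)) = √(\frac{1}{4}) = \frac{1}{2}
SD(-2X - 5) = |-2| × SD(X) = 2 × \frac{1}{2} = 1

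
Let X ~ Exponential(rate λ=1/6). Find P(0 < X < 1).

P(0 < X < 1) = ∫_{0}^{1} f(x) dx
where f(x) = \frac{e^{- \frac{x}{6}}}{6}
= 1 - e^{- \frac{1}{6}}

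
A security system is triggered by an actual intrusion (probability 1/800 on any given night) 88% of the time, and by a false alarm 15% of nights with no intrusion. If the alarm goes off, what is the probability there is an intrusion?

Let D = the rare event, + = positive/flagged.
P(D) = 1/800
P(+|D) = 88/100 = 22/25
P(+|D') = 15/100 = 3/20
P(+) = P(+|D)P(D) + P(+|D')P(D')
     = \frac{22}{25} × \frac{1}{800} + \frac{3}{20} × \frac{799}{800}
     = \frac{12073}{80000}
P(D|+) = P(+|D)P(D)/P(+) = \frac{88}{12073}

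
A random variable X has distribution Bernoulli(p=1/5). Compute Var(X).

For X ~ Bernoulli(p=1/5):
Var(X) = \frac{4}{25}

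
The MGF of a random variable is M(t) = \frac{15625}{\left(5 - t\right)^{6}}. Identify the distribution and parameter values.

The MGF M(t) = \frac{15625}{\left(5 - t\right)^{6}} is the standard form for the Gamma distribution.
Comparing with the known MGF formula identifies: Gamma(shape α=6, rate β=5)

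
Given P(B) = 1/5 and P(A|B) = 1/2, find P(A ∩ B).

By definition, P(A|B) = P(A ∩ B) / P(B)
So P(A ∩ B) = P(A|B) × P(B)
= 1/2 × 1/5
= 1/10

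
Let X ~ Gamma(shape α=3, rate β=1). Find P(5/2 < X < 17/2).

P(5/2 < X < 17/2) = ∫_{5/2}^{17/2} f(x) dx
where f(x) = \frac{x^{2} e^{- x}}{2}
= \frac{-365 + 53 e^{6}}{8 e^{\frac{17}{2}}}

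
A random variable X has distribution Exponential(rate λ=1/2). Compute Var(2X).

For X ~ Exponential(rate λ=1/2):
Var(X) = 4
Var(2X) = (2)² × Var(X) = 4 × 4 = 16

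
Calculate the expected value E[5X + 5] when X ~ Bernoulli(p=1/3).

For X ~ Bernoulli(p=1/3):
E[X] = \frac{1}{3}
E[5X + 5] = 5 × E[X] + 5 = \frac{20}{3}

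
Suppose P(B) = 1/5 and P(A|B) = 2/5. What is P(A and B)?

By definition, P(A|B) = P(A ∩ B) / P(B)
So P(A ∩ B) = P(A|B) × P(B)
= 2/5 × 1/5
= 2/25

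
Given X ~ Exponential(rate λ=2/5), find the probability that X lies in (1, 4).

P(1 < X < 4) = ∫_{1}^{4} f(x) dx
where f(x) = \frac{2 e^{- \frac{2 x}{5}}}{5}
= - \frac{1 - e^{\frac{6}{5}}}{e^{\frac{8}{5}}}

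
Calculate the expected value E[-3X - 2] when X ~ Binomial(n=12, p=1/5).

For X ~ Binomial(n=12, p=1/5):
E[X] = \frac{12}{5}
E[-3X - 2] = -3 × E[X] - 2 = - \frac{46}{5}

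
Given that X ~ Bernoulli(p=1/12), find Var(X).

For X ~ Bernoulli(p=1/12):
Var(X) = \frac{11}{144}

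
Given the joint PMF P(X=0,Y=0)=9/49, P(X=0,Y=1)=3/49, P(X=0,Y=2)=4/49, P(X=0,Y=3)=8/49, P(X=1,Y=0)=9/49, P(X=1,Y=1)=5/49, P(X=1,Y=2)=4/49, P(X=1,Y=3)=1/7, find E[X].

First find marginal of X:
P(X=0) = 24/49
P(X=1) = 25/49
E[X] = 0 × 24/49 + 1 × 25/49 = 25/49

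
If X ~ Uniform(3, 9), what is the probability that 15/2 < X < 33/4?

P(15/2 < X < 33/4) = ∫_{15/2}^{33/4} f(x) dx
where f(x) = \frac{1}{6}
= \frac{1}{8}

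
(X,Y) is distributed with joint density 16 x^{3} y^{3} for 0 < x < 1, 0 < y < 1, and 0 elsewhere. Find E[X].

E[X] = ∫_0^1 ∫_0^1 x × f(x,y) dy dx
= ∫_0^1 ∫_0^1 x × (16 x^{3} y^{3}) dy dx
= \frac{4}{5}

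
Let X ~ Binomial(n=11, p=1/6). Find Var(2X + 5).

For X ~ Binomial(n=11, p=1/6):
Var(X) = \frac{55}{36}
Var(2X + 5) = (2)² × Var(X) = 4 × \frac{55}{36} = \frac{55}{9}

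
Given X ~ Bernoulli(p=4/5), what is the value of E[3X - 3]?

For X ~ Bernoulli(p=4/5):
E[X] = \frac{4}{5}
E[3X - 3] = 3 × E[X] - 3 = - \frac{3}{5}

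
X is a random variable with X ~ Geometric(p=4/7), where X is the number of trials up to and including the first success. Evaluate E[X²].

Using the identity E[X²] = Var(X) + (E[X])²:
E[X] = \frac{7}{4}
Var(X) = \frac{21}{16}
E[X²] = \frac{21}{16} + (\frac{7}{4})²
= \frac{35}{8}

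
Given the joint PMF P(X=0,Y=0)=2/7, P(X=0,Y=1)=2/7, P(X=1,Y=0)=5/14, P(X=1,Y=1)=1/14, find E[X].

First find marginal of X:
P(X=0) = 4/7
P(X=1) = 3/7
E[X] = 0 × 4/7 + 1 × 3/7 = 3/7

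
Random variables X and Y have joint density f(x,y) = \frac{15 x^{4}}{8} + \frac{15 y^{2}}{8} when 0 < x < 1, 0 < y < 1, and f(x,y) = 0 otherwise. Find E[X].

E[X] = ∫_0^1 ∫_0^1 x × f(x,y) dy dx
= ∫_0^1 ∫_0^1 x × (\frac{15 x^{4}}{8} + \frac{15 y^{2}}{8}) dy dx
= \frac{5}{8}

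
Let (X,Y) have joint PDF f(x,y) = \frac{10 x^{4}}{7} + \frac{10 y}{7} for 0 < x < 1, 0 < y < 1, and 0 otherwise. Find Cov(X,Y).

E[XY] = ∫∫ xy × f(x,y) dx dy = \frac{5}{14}
E[X] = \frac{25}{42}
E[Y] = \frac{13}{21}
Cov(X,Y) = E[XY] - E[X]E[Y] = - \frac{5}{441}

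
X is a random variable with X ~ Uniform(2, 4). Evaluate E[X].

For X ~ Uniform(2, 4), the expected value is:
E[X] = 3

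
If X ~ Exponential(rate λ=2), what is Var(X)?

For X ~ Exponential(rate λ=2):
Var(X) = \frac{1}{4}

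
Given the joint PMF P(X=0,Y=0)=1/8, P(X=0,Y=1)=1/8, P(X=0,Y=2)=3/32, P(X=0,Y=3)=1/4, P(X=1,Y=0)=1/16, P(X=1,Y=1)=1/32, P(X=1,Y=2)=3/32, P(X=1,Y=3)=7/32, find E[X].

First find marginal of X:
P(X=0) = 19/32
P(X=1) = 13/32
E[X] = 0 × 19/32 + 1 × 13/32 = 13/32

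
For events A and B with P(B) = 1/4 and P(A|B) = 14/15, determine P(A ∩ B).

By definition, P(A|B) = P(A ∩ B) / P(B)
So P(A ∩ B) = P(A|B) × P(B)
= 14/15 × 1/4
= 7/30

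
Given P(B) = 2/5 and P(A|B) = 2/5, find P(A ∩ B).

By definition, P(A|B) = P(A ∩ B) / P(B)
So P(A ∩ B) = P(A|B) × P(B)
= 2/5 × 2/5
= 4/25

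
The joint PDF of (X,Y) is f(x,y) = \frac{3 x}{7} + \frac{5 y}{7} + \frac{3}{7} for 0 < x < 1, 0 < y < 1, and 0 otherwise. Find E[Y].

E[Y] = ∫_0^1 ∫_0^1 y × f(x,y) dx dy
= \frac{47}{84}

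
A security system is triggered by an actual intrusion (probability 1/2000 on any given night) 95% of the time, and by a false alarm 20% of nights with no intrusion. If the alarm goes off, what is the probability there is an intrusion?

Let D = the rare event, + = positive/flagged.
P(D) = 1/2000
P(+|D) = 95/100 = 19/20
P(+|D') = 20/100 = 1/5
P(+) = P(+|D)P(D) + P(+|D')P(D')
     = \frac{19}{20} × \frac{1}{2000} + \frac{1}{5} × \frac{1999}{2000}
     = \frac{1603}{8000}
P(D|+) = P(+|D)P(D)/P(+) = \frac{19}{8015}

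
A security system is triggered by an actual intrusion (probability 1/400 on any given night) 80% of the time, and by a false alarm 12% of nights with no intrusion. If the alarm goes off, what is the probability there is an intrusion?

Let D = the rare event, + = positive/flagged.
P(D) = 1/400
P(+|D) = 80/100 = 4/5
P(+|D') = 12/100 = 3/25
P(+) = P(+|D)P(D) + P(+|D')P(D')
     = \frac{4}{5} × \frac{1}{400} + \frac{3}{25} × \frac{399}{400}
     = \frac{1217}{10000}
P(D|+) = P(+|D)P(D)/P(+) = \frac{20}{1217}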